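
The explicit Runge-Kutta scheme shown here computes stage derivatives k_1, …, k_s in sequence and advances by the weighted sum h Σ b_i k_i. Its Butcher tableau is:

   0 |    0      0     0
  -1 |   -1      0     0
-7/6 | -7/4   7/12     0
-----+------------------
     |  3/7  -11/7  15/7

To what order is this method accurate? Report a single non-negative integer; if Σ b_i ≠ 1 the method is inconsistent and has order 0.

b = (3/7, -11/7, 15/7)
c = (0, -1, -7/6)
Ac = (0, 0, -7/12)
Σ b_i: 3/7·1 + (-11/7)·1 + 15/7·1 = 1 ✓
b·c: (-11/7)·(-1) + 15/7·(-7/6) = -13/14 ≠ 1/2 ⇒ order 1.

1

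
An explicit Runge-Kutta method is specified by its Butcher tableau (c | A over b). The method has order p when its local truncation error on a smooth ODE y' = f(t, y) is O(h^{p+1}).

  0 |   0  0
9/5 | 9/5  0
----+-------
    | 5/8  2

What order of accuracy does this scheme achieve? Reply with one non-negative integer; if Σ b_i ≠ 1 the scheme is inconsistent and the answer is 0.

b = (5/8, 2)
c = (0, 9/5)
Σ b_i: 5/8·1 + 2·1 = 21/8 ≠ 1 ⇒ order 0.

0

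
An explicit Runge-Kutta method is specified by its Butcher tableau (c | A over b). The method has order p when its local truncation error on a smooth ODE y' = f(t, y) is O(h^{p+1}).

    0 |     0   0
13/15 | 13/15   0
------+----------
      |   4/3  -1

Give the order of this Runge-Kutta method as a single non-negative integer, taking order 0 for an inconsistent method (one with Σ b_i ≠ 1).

0

b = (4/3, -1)
c = (0, 13/15)
Σ b_i: 4/3·1 + (-1)·1 = 1/3 ≠ 1 ⇒ order 0.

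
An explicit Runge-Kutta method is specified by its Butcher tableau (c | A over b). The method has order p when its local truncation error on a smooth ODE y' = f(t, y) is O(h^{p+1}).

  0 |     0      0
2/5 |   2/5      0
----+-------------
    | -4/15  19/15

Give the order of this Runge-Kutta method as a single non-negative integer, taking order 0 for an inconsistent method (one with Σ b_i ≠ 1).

b = (-4/15, 19/15)
c = (0, 2/5)
Σ b_i: (-4/15)·1 + 19/15·1 = 1 ✓
b·c: 19/15·2/5 = 38/75 ≠ 1/2 ⇒ order 1.

1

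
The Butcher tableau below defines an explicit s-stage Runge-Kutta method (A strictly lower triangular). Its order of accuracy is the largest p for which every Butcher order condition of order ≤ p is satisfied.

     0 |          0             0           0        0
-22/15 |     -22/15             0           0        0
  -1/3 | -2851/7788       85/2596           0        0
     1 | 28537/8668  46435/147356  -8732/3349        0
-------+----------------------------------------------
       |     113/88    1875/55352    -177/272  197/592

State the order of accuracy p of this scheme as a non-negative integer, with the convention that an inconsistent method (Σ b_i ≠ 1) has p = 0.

4

b = (113/88, 1875/55352, -177/272, 197/592)
c = (0, -22/15, -1/3, 1)
Ac = (0, 0, -17/354, 481/1182)
Σ b_i: 113/88·1 + 1875/55352·1 + (-177/272)·1 + 197/592·1 = 1 ✓
b·c: 1875/55352·(-22/15) + (-177/272)·(-1/3) + 197/592·1 = 1/2 ✓
b·c²: 1875/55352·484/225 + (-177/272)·1/9 + 197/592·1 = 1/3 ✓
b·Ac: (-177/272)·(-17/354) + 197/592·481/1182 = 1/6 ✓
b·c³: 1875/55352·(-10648/3375) + (-177/272)·(-1/27) + 197/592·1 = 1/4 ✓
b·(c∘Ac): (-177/272)·17/1062 + 197/592·481/1182 = 1/8 ✓
b·Ac²: (-177/272)·187/2655 + 197/592·1147/2955 = 1/12 ✓
b·A²c: 197/592·74/591 = 1/24 ✓; 4 stages ⇒ order 4.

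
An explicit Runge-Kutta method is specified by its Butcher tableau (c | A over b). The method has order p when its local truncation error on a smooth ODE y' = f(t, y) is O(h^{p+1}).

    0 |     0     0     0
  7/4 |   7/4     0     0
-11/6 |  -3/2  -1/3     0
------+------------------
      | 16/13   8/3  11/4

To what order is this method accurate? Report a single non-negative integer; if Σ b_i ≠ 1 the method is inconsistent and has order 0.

0

b = (16/13, 8/3, 11/4)
c = (0, 7/4, -11/6)
Ac = (0, 0, -7/12)
Σ b_i: 16/13·1 + 8/3·1 + 11/4·1 = 1037/156 ≠ 1 ⇒ order 0.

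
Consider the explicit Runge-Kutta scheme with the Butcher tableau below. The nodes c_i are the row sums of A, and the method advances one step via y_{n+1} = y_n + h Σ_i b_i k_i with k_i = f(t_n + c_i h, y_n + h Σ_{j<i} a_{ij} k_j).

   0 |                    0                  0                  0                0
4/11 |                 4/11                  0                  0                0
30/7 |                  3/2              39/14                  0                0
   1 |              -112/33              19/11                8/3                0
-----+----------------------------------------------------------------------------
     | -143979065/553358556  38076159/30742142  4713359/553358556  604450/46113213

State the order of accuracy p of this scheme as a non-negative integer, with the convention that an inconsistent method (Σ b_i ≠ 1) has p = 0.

3

b = (-143979065/553358556, 38076159/30742142, 4713359/553358556, 604450/46113213)
c = (0, 4/11, 30/7, 1)
Ac = (0, 0, 78/77, 10212/847)
Σ b_i: (-143979065/553358556)·1 + 38076159/30742142·1 + 4713359/553358556·1 + 604450/46113213·1 = 1 ✓
b·c: 38076159/30742142·4/11 + 4713359/553358556·30/7 + 604450/46113213·1 = 1/2 ✓
b·c²: 38076159/30742142·16/121 + 4713359/553358556·900/49 + 604450/46113213·1 = 1/3 ✓
b·Ac: 4713359/553358556·78/77 + 604450/46113213·10212/847 = 1/6 ✓
b·c³: 38076159/30742142·64/1331 + 4713359/553358556·27000/343 + 604450/46113213·1 = 2638734188/3550717401 ≠ 1/4 ⇒ order 3.
b·(c∘Ac): 4713359/553358556·2340/539 + 604450/46113213·10212/847 = 32973815/169081781 ≠ 1/8
b·Ac²: 4713359/553358556·312/847 + 604450/46113213·3209296/65219 = 767136998/1183572467 ≠ 1/12
b·A²c: 604450/46113213·208/77 = 1632800/46113213 ≠ 1/24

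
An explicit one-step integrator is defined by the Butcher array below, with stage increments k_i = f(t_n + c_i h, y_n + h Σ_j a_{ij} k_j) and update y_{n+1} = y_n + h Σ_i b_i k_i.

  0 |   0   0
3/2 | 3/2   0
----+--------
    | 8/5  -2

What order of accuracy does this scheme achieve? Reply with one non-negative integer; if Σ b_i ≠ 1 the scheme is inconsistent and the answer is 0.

b = (8/5, -2)
c = (0, 3/2)
Σ b_i: 8/5·1 + (-2)·1 = -2/5 ≠ 1 ⇒ order 0.

0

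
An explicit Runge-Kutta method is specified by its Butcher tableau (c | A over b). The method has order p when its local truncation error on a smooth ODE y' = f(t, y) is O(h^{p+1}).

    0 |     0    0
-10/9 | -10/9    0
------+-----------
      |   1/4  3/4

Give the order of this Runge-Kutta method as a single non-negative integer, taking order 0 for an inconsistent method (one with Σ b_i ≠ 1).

1

b = (1/4, 3/4)
c = (0, -10/9)
Σ b_i: 1/4·1 + 3/4·1 = 1 ✓
b·c: 3/4·(-10/9) = -5/6 ≠ 1/2 ⇒ order 1.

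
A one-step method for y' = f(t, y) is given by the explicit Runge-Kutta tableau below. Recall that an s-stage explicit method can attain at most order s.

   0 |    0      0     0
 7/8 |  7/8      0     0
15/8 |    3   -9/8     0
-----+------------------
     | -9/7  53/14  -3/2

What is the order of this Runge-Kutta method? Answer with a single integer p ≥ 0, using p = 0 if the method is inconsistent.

b = (-9/7, 53/14, -3/2)
c = (0, 7/8, 15/8)
Ac = (0, 0, -63/64)
Σ b_i: (-9/7)·1 + 53/14·1 + (-3/2)·1 = 1 ✓
b·c: 53/14·7/8 + (-3/2)·15/8 = 1/2 ✓
b·c²: 53/14·49/64 + (-3/2)·225/64 = -19/8 ≠ 1/3 ⇒ order 2.
b·Ac: (-3/2)·(-63/64) = 189/128 ≠ 1/6

2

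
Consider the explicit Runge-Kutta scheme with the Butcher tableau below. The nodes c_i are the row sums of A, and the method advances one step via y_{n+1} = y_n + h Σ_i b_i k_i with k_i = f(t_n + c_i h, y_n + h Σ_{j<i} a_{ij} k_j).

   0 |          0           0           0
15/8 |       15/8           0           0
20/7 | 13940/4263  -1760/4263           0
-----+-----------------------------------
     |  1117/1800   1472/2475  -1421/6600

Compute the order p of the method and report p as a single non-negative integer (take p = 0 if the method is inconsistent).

b = (1117/1800, 1472/2475, -1421/6600)
c = (0, 15/8, 20/7)
Ac = (0, 0, -1100/1421)
Σ b_i: 1117/1800·1 + 1472/2475·1 + (-1421/6600)·1 = 1 ✓
b·c: 1472/2475·15/8 + (-1421/6600)·20/7 = 1/2 ✓
b·c²: 1472/2475·225/64 + (-1421/6600)·400/49 = 1/3 ✓
b·Ac: (-1421/6600)·(-1100/1421) = 1/6 ✓; 3 stages ⇒ order 3.

3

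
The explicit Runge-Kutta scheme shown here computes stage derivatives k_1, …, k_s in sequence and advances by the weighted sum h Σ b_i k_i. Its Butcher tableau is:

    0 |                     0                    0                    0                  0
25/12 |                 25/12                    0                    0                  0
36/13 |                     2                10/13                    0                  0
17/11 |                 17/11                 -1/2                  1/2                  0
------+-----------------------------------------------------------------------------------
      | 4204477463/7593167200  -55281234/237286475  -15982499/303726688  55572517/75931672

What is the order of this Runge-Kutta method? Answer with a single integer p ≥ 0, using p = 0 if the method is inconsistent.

b = (4204477463/7593167200, -55281234/237286475, -15982499/303726688, 55572517/75931672)
c = (0, 25/12, 36/13, 17/11)
Ac = (0, 0, 125/78, 107/312)
Σ b_i: 4204477463/7593167200·1 + (-55281234/237286475)·1 + (-15982499/303726688)·1 + 55572517/75931672·1 = 1 ✓
b·c: (-55281234/237286475)·25/12 + (-15982499/303726688)·36/13 + 55572517/75931672·17/11 = 1/2 ✓
b·c²: (-55281234/237286475)·625/144 + (-15982499/303726688)·1296/169 + 55572517/75931672·289/121 = 1/3 ✓
b·Ac: (-15982499/303726688)·125/78 + 55572517/75931672·107/312 = 1/6 ✓
b·c³: (-55281234/237286475)·15625/1728 + (-15982499/303726688)·46656/2197 + 55572517/75931672·4913/1331 = -204269943481/390896247456 ≠ 1/4 ⇒ order 3.
b·(c∘Ac): (-15982499/303726688)·750/169 + 55572517/75931672·1819/3432 = 281328461/1822360128 ≠ 1/8
b·Ac²: (-15982499/303726688)·3125/936 + 55572517/75931672·80999/48672 = 18519371551/17768011248 ≠ 1/12
b·A²c: 55572517/75931672·125/156 = 534351125/911180064 ≠ 1/24

3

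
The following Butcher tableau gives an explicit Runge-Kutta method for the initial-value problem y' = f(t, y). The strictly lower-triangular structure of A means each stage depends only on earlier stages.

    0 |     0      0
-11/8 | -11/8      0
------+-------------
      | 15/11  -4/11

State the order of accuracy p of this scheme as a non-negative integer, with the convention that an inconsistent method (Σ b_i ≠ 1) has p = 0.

b = (15/11, -4/11)
c = (0, -11/8)
Σ b_i: 15/11·1 + (-4/11)·1 = 1 ✓
b·c: (-4/11)·(-11/8) = 1/2 ✓; 2 stages ⇒ order 2.

2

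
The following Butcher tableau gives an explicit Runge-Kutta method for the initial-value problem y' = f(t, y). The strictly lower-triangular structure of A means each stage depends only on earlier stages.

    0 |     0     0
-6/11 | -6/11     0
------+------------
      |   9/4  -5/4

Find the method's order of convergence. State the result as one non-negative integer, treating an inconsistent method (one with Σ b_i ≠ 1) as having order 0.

b = (9/4, -5/4)
c = (0, -6/11)
Σ b_i: 9/4·1 + (-5/4)·1 = 1 ✓
b·c: (-5/4)·(-6/11) = 15/22 ≠ 1/2 ⇒ order 1.

1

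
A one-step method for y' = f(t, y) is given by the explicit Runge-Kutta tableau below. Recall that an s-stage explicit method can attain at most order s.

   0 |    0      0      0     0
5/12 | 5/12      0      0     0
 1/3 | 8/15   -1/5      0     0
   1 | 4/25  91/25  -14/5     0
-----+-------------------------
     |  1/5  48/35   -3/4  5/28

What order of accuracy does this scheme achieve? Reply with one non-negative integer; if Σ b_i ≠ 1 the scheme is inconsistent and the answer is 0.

b = (1/5, 48/35, -3/4, 5/28)
c = (0, 5/12, 1/3, 1)
Ac = (0, 0, -1/12, 7/12)
Σ b_i: 1/5·1 + 48/35·1 + (-3/4)·1 + 5/28·1 = 1 ✓
b·c: 48/35·5/12 + (-3/4)·1/3 + 5/28·1 = 1/2 ✓
b·c²: 48/35·25/144 + (-3/4)·1/9 + 5/28·1 = 1/3 ✓
b·Ac: (-3/4)·(-1/12) + 5/28·7/12 = 1/6 ✓
b·c³: 48/35·125/1728 + (-3/4)·1/27 + 5/28·1 = 1/4 ✓
b·(c∘Ac): (-3/4)·(-1/36) + 5/28·7/12 = 1/8 ✓
b·Ac²: (-3/4)·(-5/144) + 5/28·77/240 = 1/12 ✓
b·A²c: 5/28·7/30 = 1/24 ✓; 4 stages ⇒ order 4.

4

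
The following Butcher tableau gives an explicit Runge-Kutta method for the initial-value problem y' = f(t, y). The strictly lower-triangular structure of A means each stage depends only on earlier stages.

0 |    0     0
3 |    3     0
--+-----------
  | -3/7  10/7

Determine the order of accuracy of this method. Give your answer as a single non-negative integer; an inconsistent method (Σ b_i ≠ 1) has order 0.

b = (-3/7, 10/7)
c = (0, 3)
Σ b_i: (-3/7)·1 + 10/7·1 = 1 ✓
b·c: 10/7·3 = 30/7 ≠ 1/2 ⇒ order 1.

1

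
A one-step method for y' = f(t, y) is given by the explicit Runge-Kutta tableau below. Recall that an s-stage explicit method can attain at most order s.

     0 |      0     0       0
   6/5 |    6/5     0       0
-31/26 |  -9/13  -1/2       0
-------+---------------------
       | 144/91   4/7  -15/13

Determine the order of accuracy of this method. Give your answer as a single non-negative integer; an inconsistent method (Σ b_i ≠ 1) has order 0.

1

b = (144/91, 4/7, -15/13)
c = (0, 6/5, -31/26)
Ac = (0, 0, -3/5)
Σ b_i: 144/91·1 + 4/7·1 + (-15/13)·1 = 1 ✓
b·c: 4/7·6/5 + (-15/13)·(-31/26) = 24387/11830 ≠ 1/2 ⇒ order 1.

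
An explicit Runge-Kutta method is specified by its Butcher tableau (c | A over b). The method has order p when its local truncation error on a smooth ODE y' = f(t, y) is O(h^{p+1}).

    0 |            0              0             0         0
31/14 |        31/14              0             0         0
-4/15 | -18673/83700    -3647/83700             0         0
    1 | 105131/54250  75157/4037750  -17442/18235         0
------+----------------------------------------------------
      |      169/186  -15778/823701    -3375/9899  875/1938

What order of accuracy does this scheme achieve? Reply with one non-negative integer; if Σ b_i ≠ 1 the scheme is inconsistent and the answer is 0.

b = (169/186, -15778/823701, -3375/9899, 875/1938)
c = (0, 31/14, -4/15, 1)
Ac = (0, 0, -521/5400, 1037/3500)
Σ b_i: 169/186·1 + (-15778/823701)·1 + (-3375/9899)·1 + 875/1938·1 = 1 ✓
b·c: (-15778/823701)·31/14 + (-3375/9899)·(-4/15) + 875/1938·1 = 1/2 ✓
b·c²: (-15778/823701)·961/196 + (-3375/9899)·16/225 + 875/1938·1 = 1/3 ✓
b·Ac: (-3375/9899)·(-521/5400) + 875/1938·1037/3500 = 1/6 ✓
b·c³: (-15778/823701)·29791/2744 + (-3375/9899)·(-64/3375) + 875/1938·1 = 1/4 ✓
b·(c∘Ac): (-3375/9899)·521/20250 + 875/1938·1037/3500 = 1/8 ✓
b·Ac²: (-3375/9899)·(-16151/75600) + 875/1938·1139/49000 = 1/12 ✓
b·A²c: 875/1938·323/3500 = 1/24 ✓; 4 stages ⇒ order 4.

4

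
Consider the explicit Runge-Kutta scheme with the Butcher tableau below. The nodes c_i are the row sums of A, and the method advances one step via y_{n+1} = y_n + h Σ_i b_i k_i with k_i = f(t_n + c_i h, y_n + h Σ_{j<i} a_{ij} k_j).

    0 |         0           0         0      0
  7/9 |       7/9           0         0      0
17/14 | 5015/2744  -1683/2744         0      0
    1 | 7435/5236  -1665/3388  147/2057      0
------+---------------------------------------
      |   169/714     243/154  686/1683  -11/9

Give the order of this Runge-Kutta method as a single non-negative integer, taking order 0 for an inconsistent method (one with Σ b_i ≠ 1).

4

b = (169/714, 243/154, 686/1683, -11/9)
c = (0, 7/9, 17/14, 1)
Ac = (0, 0, -187/392, -13/44)
Σ b_i: 169/714·1 + 243/154·1 + 686/1683·1 + (-11/9)·1 = 1 ✓
b·c: 243/154·7/9 + 686/1683·17/14 + (-11/9)·1 = 1/2 ✓
b·c²: 243/154·49/81 + 686/1683·289/196 + (-11/9)·1 = 1/3 ✓
b·Ac: 686/1683·(-187/392) + (-11/9)·(-13/44) = 1/6 ✓
b·c³: 243/154·343/729 + 686/1683·4913/2744 + (-11/9)·1 = 1/4 ✓
b·(c∘Ac): 686/1683·(-3179/5488) + (-11/9)·(-13/44) = 1/8 ✓
b·Ac²: 686/1683·(-187/504) + (-11/9)·(-19/99) = 1/12 ✓
b·A²c: (-11/9)·(-3/88) = 1/24 ✓; 4 stages ⇒ order 4.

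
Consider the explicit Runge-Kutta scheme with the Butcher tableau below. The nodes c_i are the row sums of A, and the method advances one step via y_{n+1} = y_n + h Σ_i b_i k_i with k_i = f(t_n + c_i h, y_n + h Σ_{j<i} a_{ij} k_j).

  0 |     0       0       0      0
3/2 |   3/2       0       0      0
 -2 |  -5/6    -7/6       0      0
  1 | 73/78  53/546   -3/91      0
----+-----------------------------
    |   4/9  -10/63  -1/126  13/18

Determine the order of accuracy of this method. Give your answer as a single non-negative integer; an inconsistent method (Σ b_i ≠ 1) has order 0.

b = (4/9, -10/63, -1/126, 13/18)
c = (0, 3/2, -2, 1)
Ac = (0, 0, -7/4, 11/52)
Σ b_i: 4/9·1 + (-10/63)·1 + (-1/126)·1 + 13/18·1 = 1 ✓
b·c: (-10/63)·3/2 + (-1/126)·(-2) + 13/18·1 = 1/2 ✓
b·c²: (-10/63)·9/4 + (-1/126)·4 + 13/18·1 = 1/3 ✓
b·Ac: (-1/126)·(-7/4) + 13/18·11/52 = 1/6 ✓
b·c³: (-10/63)·27/8 + (-1/126)·(-8) + 13/18·1 = 1/4 ✓
b·(c∘Ac): (-1/126)·7/2 + 13/18·11/52 = 1/8 ✓
b·Ac²: (-1/126)·(-21/8) + 13/18·9/104 = 1/12 ✓
b·A²c: 13/18·3/52 = 1/24 ✓; 4 stages ⇒ order 4.

4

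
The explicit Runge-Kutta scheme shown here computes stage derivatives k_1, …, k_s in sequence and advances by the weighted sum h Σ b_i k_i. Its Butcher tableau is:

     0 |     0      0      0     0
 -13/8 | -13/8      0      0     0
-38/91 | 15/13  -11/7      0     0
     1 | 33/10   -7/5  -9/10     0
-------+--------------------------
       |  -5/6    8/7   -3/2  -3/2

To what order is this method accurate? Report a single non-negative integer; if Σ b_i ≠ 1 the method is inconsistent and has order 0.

b = (-5/6, 8/7, -3/2, -3/2)
c = (0, -13/8, -38/91, 1)
Ac = (0, 0, 143/56, 9649/3640)
Σ b_i: (-5/6)·1 + 8/7·1 + (-3/2)·1 + (-3/2)·1 = -113/42 ≠ 1 ⇒ order 0.

0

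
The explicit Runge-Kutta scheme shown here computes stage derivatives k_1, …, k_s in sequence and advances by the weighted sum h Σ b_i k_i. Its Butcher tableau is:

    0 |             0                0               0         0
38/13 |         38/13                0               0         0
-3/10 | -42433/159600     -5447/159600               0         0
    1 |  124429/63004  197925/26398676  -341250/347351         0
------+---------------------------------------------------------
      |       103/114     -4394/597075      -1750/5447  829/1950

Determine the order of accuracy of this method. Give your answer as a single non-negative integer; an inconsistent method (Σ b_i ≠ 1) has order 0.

4

b = (103/114, -4394/597075, -1750/5447, 829/1950)
c = (0, 38/13, -3/10, 1)
Ac = (0, 0, -419/4200, 525/1658)
Σ b_i: 103/114·1 + (-4394/597075)·1 + (-1750/5447)·1 + 829/1950·1 = 1 ✓
b·c: (-4394/597075)·38/13 + (-1750/5447)·(-3/10) + 829/1950·1 = 1/2 ✓
b·c²: (-4394/597075)·1444/169 + (-1750/5447)·9/100 + 829/1950·1 = 1/3 ✓
b·Ac: (-1750/5447)·(-419/4200) + 829/1950·525/1658 = 1/6 ✓
b·c³: (-4394/597075)·54872/2197 + (-1750/5447)·(-27/1000) + 829/1950·1 = 1/4 ✓
b·(c∘Ac): (-1750/5447)·419/14000 + 829/1950·525/1658 = 1/8 ✓
b·Ac²: (-1750/5447)·(-7961/27300) + 829/1950·(-525/21554) = 1/12 ✓
b·A²c: 829/1950·325/3316 = 1/24 ✓; 4 stages ⇒ order 4.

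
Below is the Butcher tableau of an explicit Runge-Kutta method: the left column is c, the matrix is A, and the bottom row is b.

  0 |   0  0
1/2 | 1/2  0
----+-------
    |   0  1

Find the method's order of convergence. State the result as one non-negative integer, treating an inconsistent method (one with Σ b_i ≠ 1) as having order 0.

2

b = (0, 1)
c = (0, 1/2)
Σ b_i: 1·1 = 1 ✓
b·c: 1·1/2 = 1/2 ✓; 2 stages ⇒ order 2.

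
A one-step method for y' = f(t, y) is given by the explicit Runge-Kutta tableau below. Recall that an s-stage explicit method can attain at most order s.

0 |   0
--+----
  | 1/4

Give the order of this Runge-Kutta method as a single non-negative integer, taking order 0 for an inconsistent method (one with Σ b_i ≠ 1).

b = (1/4)
c = (0)
Σ b_i: 1/4·1 = 1/4 ≠ 1 ⇒ order 0.

0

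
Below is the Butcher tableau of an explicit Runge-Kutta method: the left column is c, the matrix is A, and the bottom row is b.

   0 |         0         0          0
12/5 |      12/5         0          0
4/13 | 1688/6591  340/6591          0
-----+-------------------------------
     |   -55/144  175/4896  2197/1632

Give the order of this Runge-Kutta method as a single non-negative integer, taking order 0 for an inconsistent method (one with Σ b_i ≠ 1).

3

b = (-55/144, 175/4896, 2197/1632)
c = (0, 12/5, 4/13)
Ac = (0, 0, 272/2197)
Σ b_i: (-55/144)·1 + 175/4896·1 + 2197/1632·1 = 1 ✓
b·c: 175/4896·12/5 + 2197/1632·4/13 = 1/2 ✓
b·c²: 175/4896·144/25 + 2197/1632·16/169 = 1/3 ✓
b·Ac: 2197/1632·272/2197 = 1/6 ✓; 3 stages ⇒ order 3.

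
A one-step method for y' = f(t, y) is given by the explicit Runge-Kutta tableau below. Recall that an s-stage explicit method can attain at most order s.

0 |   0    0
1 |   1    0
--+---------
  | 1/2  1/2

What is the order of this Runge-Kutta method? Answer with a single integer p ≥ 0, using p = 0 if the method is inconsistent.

b = (1/2, 1/2)
c = (0, 1)
Σ b_i: 1/2·1 + 1/2·1 = 1 ✓
b·c: 1/2·1 = 1/2 ✓; 2 stages ⇒ order 2.

2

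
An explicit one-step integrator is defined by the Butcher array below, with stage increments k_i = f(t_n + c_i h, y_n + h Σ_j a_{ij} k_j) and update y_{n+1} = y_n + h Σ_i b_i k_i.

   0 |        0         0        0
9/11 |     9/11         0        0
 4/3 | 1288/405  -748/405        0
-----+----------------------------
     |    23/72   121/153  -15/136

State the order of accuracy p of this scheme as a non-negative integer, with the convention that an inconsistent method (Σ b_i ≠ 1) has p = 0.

b = (23/72, 121/153, -15/136)
c = (0, 9/11, 4/3)
Ac = (0, 0, -68/45)
Σ b_i: 23/72·1 + 121/153·1 + (-15/136)·1 = 1 ✓
b·c: 121/153·9/11 + (-15/136)·4/3 = 1/2 ✓
b·c²: 121/153·81/121 + (-15/136)·16/9 = 1/3 ✓
b·Ac: (-15/136)·(-68/45) = 1/6 ✓; 3 stages ⇒ order 3.

3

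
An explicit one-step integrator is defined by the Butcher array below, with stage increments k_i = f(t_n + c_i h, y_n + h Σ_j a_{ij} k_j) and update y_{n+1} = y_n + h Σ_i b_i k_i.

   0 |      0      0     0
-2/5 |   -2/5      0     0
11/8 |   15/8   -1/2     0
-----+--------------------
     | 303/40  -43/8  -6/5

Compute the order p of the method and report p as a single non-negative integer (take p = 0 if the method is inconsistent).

2

b = (303/40, -43/8, -6/5)
c = (0, -2/5, 11/8)
Ac = (0, 0, 1/5)
Σ b_i: 303/40·1 + (-43/8)·1 + (-6/5)·1 = 1 ✓
b·c: (-43/8)·(-2/5) + (-6/5)·11/8 = 1/2 ✓
b·c²: (-43/8)·4/25 + (-6/5)·121/64 = -2503/800 ≠ 1/3 ⇒ order 2.
b·Ac: (-6/5)·1/5 = -6/25 ≠ 1/6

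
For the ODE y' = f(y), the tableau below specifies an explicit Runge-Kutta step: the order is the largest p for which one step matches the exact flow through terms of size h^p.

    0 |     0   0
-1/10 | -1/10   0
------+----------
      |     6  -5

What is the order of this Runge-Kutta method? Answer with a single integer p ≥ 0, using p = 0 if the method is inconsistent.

2

b = (6, -5)
c = (0, -1/10)
Σ b_i: 6·1 + (-5)·1 = 1 ✓
b·c: (-5)·(-1/10) = 1/2 ✓; 2 stages ⇒ order 2.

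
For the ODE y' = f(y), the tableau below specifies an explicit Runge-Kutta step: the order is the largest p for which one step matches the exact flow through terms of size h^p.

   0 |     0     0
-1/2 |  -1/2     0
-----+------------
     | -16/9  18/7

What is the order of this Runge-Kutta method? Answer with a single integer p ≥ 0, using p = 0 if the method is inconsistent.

0

b = (-16/9, 18/7)
c = (0, -1/2)
Σ b_i: (-16/9)·1 + 18/7·1 = 50/63 ≠ 1 ⇒ order 0.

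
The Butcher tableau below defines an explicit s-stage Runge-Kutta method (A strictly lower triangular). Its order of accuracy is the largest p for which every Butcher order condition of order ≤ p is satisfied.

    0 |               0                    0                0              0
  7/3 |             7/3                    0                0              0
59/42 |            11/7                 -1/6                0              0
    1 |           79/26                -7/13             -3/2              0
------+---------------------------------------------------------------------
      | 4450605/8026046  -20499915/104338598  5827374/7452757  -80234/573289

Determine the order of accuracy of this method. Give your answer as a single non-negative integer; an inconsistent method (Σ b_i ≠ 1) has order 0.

b = (4450605/8026046, -20499915/104338598, 5827374/7452757, -80234/573289)
c = (0, 7/3, 59/42, 1)
Ac = (0, 0, -7/18, -3673/1092)
Σ b_i: 4450605/8026046·1 + (-20499915/104338598)·1 + 5827374/7452757·1 + (-80234/573289)·1 = 1 ✓
b·c: (-20499915/104338598)·7/3 + 5827374/7452757·59/42 + (-80234/573289)·1 = 1/2 ✓
b·c²: (-20499915/104338598)·49/9 + 5827374/7452757·3481/1764 + (-80234/573289)·1 = 1/3 ✓
b·Ac: 5827374/7452757·(-7/18) + (-80234/573289)·(-3673/1092) = 1/6 ✓
b·c³: (-20499915/104338598)·343/27 + 5827374/7452757·205379/74088 + (-80234/573289)·1 = -67667435/144468828 ≠ 1/4 ⇒ order 3.
b·(c∘Ac): 5827374/7452757·(-59/108) + (-80234/573289)·(-3673/1092) = 974563/22358271 ≠ 1/8
b·Ac²: 5827374/7452757·(-49/54) + (-80234/573289)·(-270215/45864) = 16621229/144468828 ≠ 1/12
b·A²c: (-80234/573289)·7/12 = -280819/3439734 ≠ 1/24

3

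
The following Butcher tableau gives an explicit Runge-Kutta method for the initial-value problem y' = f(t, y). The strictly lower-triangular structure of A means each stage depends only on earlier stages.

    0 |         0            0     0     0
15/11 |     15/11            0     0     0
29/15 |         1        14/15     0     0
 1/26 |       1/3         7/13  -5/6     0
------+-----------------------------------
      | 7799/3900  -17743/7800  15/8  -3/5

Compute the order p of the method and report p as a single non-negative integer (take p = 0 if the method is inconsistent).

b = (7799/3900, -17743/7800, 15/8, -3/5)
c = (0, 15/11, 29/15, 1/26)
Ac = (0, 0, 14/11, -2257/2574)
Σ b_i: 7799/3900·1 + (-17743/7800)·1 + 15/8·1 + (-3/5)·1 = 1 ✓
b·c: (-17743/7800)·15/11 + 15/8·29/15 + (-3/5)·1/26 = 1/2 ✓
b·c²: (-17743/7800)·225/121 + 15/8·841/225 + (-3/5)·1/676 = 77452/27885 ≠ 1/3 ⇒ order 2.
b·Ac: 15/8·14/11 + (-3/5)·(-2257/2574) = 24989/8580 ≠ 1/6

2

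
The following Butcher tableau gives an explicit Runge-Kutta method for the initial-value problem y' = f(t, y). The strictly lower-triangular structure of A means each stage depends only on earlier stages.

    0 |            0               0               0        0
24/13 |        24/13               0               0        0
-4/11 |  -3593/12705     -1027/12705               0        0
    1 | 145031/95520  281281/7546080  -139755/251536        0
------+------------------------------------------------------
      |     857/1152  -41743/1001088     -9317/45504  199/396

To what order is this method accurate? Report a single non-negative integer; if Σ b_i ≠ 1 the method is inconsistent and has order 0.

b = (857/1152, -41743/1001088, -9317/45504, 199/396)
c = (0, 24/13, -4/11, 1)
Ac = (0, 0, -632/4235, 539/1990)
Σ b_i: 857/1152·1 + (-41743/1001088)·1 + (-9317/45504)·1 + 199/396·1 = 1 ✓
b·c: (-41743/1001088)·24/13 + (-9317/45504)·(-4/11) + 199/396·1 = 1/2 ✓
b·c²: (-41743/1001088)·576/169 + (-9317/45504)·16/121 + 199/396·1 = 1/3 ✓
b·Ac: (-9317/45504)·(-632/4235) + 199/396·539/1990 = 1/6 ✓
b·c³: (-41743/1001088)·13824/2197 + (-9317/45504)·(-64/1331) + 199/396·1 = 1/4 ✓
b·(c∘Ac): (-9317/45504)·2528/46585 + 199/396·539/1990 = 1/8 ✓
b·Ac²: (-9317/45504)·(-15168/55055) + 199/396·693/12935 = 1/12 ✓
b·A²c: 199/396·33/398 = 1/24 ✓; 4 stages ⇒ order 4.

4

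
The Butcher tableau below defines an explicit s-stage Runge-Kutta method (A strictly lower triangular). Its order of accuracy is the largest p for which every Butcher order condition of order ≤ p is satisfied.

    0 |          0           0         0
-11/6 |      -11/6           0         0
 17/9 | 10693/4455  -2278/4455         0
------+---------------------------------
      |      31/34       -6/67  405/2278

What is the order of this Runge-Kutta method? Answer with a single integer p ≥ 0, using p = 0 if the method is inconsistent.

b = (31/34, -6/67, 405/2278)
c = (0, -11/6, 17/9)
Ac = (0, 0, 1139/1215)
Σ b_i: 31/34·1 + (-6/67)·1 + 405/2278·1 = 1 ✓
b·c: (-6/67)·(-11/6) + 405/2278·17/9 = 1/2 ✓
b·c²: (-6/67)·121/36 + 405/2278·289/81 = 1/3 ✓
b·Ac: 405/2278·1139/1215 = 1/6 ✓; 3 stages ⇒ order 3.

3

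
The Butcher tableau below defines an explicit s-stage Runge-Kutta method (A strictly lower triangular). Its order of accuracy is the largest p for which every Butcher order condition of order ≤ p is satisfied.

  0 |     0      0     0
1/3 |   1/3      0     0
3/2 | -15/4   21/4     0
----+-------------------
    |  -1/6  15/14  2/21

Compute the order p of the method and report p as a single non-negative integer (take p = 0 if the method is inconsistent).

b = (-1/6, 15/14, 2/21)
c = (0, 1/3, 3/2)
Ac = (0, 0, 7/4)
Σ b_i: (-1/6)·1 + 15/14·1 + 2/21·1 = 1 ✓
b·c: 15/14·1/3 + 2/21·3/2 = 1/2 ✓
b·c²: 15/14·1/9 + 2/21·9/4 = 1/3 ✓
b·Ac: 2/21·7/4 = 1/6 ✓; 3 stages ⇒ order 3.

3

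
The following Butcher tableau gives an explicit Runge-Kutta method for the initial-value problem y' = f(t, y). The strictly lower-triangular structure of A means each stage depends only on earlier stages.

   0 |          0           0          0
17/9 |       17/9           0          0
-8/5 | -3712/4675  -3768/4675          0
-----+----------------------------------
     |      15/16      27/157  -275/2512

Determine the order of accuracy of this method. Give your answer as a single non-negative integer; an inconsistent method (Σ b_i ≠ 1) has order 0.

b = (15/16, 27/157, -275/2512)
c = (0, 17/9, -8/5)
Ac = (0, 0, -1256/825)
Σ b_i: 15/16·1 + 27/157·1 + (-275/2512)·1 = 1 ✓
b·c: 27/157·17/9 + (-275/2512)·(-8/5) = 1/2 ✓
b·c²: 27/157·289/81 + (-275/2512)·64/25 = 1/3 ✓
b·Ac: (-275/2512)·(-1256/825) = 1/6 ✓; 3 stages ⇒ order 3.

3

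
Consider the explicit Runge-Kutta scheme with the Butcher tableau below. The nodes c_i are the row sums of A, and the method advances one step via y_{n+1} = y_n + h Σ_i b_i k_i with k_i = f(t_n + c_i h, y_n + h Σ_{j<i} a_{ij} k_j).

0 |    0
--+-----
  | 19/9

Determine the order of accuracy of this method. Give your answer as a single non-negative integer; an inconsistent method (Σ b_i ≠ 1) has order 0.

0

b = (19/9)
c = (0)
Σ b_i: 19/9·1 = 19/9 ≠ 1 ⇒ order 0.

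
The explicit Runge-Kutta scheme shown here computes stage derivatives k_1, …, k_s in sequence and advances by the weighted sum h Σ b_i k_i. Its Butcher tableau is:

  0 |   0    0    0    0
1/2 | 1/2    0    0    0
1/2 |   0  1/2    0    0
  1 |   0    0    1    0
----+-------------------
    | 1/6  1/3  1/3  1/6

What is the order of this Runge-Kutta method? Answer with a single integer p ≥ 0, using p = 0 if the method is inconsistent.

4

b = (1/6, 1/3, 1/3, 1/6)
c = (0, 1/2, 1/2, 1)
Ac = (0, 0, 1/4, 1/2)
Σ b_i: 1/6·1 + 1/3·1 + 1/3·1 + 1/6·1 = 1 ✓
b·c: 1/3·1/2 + 1/3·1/2 + 1/6·1 = 1/2 ✓
b·c²: 1/3·1/4 + 1/3·1/4 + 1/6·1 = 1/3 ✓
b·Ac: 1/3·1/4 + 1/6·1/2 = 1/6 ✓
b·c³: 1/3·1/8 + 1/3·1/8 + 1/6·1 = 1/4 ✓
b·(c∘Ac): 1/3·1/8 + 1/6·1/2 = 1/8 ✓
b·Ac²: 1/3·1/8 + 1/6·1/4 = 1/12 ✓
b·A²c: 1/6·1/4 = 1/24 ✓; 4 stages ⇒ order 4.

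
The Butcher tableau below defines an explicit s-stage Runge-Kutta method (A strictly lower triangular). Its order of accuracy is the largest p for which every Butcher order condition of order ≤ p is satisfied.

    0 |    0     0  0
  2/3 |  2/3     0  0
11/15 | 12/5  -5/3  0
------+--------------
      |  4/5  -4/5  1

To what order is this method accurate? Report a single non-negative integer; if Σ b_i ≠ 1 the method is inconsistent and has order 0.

1

b = (4/5, -4/5, 1)
c = (0, 2/3, 11/15)
Ac = (0, 0, -10/9)
Σ b_i: 4/5·1 + (-4/5)·1 + 1·1 = 1 ✓
b·c: (-4/5)·2/3 + 1·11/15 = 1/5 ≠ 1/2 ⇒ order 1.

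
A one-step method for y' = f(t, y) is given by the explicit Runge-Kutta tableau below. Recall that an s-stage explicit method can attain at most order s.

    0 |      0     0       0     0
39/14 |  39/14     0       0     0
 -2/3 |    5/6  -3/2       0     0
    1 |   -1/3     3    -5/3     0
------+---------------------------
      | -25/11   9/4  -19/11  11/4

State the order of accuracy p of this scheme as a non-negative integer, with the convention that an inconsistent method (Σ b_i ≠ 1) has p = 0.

1

b = (-25/11, 9/4, -19/11, 11/4)
c = (0, 39/14, -2/3, 1)
Ac = (0, 0, -117/28, 1193/126)
Σ b_i: (-25/11)·1 + 9/4·1 + (-19/11)·1 + 11/4·1 = 1 ✓
b·c: 9/4·39/14 + (-19/11)·(-2/3) + 11/4·1 = 18793/1848 ≠ 1/2 ⇒ order 1.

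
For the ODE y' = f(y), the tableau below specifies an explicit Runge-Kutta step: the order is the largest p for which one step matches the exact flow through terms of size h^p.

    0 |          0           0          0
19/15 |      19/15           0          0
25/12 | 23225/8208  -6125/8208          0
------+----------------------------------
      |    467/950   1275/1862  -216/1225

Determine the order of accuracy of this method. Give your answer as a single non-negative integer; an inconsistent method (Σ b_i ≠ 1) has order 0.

3

b = (467/950, 1275/1862, -216/1225)
c = (0, 19/15, 25/12)
Ac = (0, 0, -1225/1296)
Σ b_i: 467/950·1 + 1275/1862·1 + (-216/1225)·1 = 1 ✓
b·c: 1275/1862·19/15 + (-216/1225)·25/12 = 1/2 ✓
b·c²: 1275/1862·361/225 + (-216/1225)·625/144 = 1/3 ✓
b·Ac: (-216/1225)·(-1225/1296) = 1/6 ✓; 3 stages ⇒ order 3.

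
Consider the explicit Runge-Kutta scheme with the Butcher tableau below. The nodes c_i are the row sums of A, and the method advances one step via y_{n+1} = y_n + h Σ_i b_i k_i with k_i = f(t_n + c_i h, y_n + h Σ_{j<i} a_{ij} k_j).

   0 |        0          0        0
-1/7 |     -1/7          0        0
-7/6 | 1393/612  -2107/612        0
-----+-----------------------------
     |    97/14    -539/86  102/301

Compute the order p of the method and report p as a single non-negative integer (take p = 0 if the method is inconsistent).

b = (97/14, -539/86, 102/301)
c = (0, -1/7, -7/6)
Ac = (0, 0, 301/612)
Σ b_i: 97/14·1 + (-539/86)·1 + 102/301·1 = 1 ✓
b·c: (-539/86)·(-1/7) + 102/301·(-7/6) = 1/2 ✓
b·c²: (-539/86)·1/49 + 102/301·49/36 = 1/3 ✓
b·Ac: 102/301·301/612 = 1/6 ✓; 3 stages ⇒ order 3.

3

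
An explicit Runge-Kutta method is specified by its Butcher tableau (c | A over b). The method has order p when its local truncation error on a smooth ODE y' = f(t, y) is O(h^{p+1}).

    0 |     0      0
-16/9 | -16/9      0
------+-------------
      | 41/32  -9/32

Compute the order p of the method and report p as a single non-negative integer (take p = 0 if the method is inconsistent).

2

b = (41/32, -9/32)
c = (0, -16/9)
Σ b_i: 41/32·1 + (-9/32)·1 = 1 ✓
b·c: (-9/32)·(-16/9) = 1/2 ✓; 2 stages ⇒ order 2.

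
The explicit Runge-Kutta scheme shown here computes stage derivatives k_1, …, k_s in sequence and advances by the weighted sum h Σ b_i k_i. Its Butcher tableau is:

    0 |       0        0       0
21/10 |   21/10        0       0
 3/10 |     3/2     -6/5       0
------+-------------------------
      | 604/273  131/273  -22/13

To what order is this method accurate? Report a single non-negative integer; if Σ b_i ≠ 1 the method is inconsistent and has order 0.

b = (604/273, 131/273, -22/13)
c = (0, 21/10, 3/10)
Ac = (0, 0, -63/25)
Σ b_i: 604/273·1 + 131/273·1 + (-22/13)·1 = 1 ✓
b·c: 131/273·21/10 + (-22/13)·3/10 = 1/2 ✓
b·c²: 131/273·441/100 + (-22/13)·9/100 = 2553/1300 ≠ 1/3 ⇒ order 2.
b·Ac: (-22/13)·(-63/25) = 1386/325 ≠ 1/6

2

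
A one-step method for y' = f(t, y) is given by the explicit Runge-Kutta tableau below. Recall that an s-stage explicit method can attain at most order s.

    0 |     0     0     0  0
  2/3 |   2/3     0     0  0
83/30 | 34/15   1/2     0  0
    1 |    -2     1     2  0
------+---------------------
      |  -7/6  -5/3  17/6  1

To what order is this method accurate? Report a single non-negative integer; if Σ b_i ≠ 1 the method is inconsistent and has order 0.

b = (-7/6, -5/3, 17/6, 1)
c = (0, 2/3, 83/30, 1)
Ac = (0, 0, 1/3, 31/5)
Σ b_i: (-7/6)·1 + (-5/3)·1 + 17/6·1 + 1·1 = 1 ✓
b·c: (-5/3)·2/3 + 17/6·83/30 + 1·1 = 1391/180 ≠ 1/2 ⇒ order 1.

1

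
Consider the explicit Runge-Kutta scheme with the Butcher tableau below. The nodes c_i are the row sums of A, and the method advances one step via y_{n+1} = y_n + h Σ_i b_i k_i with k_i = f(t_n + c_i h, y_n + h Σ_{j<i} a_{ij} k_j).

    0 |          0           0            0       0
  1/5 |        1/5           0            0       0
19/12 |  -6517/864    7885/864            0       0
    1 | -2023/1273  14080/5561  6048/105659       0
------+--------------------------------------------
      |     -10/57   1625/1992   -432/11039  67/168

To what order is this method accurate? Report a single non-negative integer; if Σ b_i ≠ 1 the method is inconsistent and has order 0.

4

b = (-10/57, 1625/1992, -432/11039, 67/168)
c = (0, 1/5, 19/12, 1)
Ac = (0, 0, 1577/864, 40/67)
Σ b_i: (-10/57)·1 + 1625/1992·1 + (-432/11039)·1 + 67/168·1 = 1 ✓
b·c: 1625/1992·1/5 + (-432/11039)·19/12 + 67/168·1 = 1/2 ✓
b·c²: 1625/1992·1/25 + (-432/11039)·361/144 + 67/168·1 = 1/3 ✓
b·Ac: (-432/11039)·1577/864 + 67/168·40/67 = 1/6 ✓
b·c³: 1625/1992·1/125 + (-432/11039)·6859/1728 + 67/168·1 = 1/4 ✓
b·(c∘Ac): (-432/11039)·29963/10368 + 67/168·40/67 = 1/8 ✓
b·Ac²: (-432/11039)·1577/4320 + 67/168·82/335 = 1/12 ✓
b·A²c: 67/168·7/67 = 1/24 ✓; 4 stages ⇒ order 4.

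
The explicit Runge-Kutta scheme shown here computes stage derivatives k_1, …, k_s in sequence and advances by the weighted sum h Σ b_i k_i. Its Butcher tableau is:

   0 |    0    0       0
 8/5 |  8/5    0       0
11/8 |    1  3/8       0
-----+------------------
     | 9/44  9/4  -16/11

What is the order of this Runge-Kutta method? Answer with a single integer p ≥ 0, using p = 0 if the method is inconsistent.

1

b = (9/44, 9/4, -16/11)
c = (0, 8/5, 11/8)
Ac = (0, 0, 3/5)
Σ b_i: 9/44·1 + 9/4·1 + (-16/11)·1 = 1 ✓
b·c: 9/4·8/5 + (-16/11)·11/8 = 8/5 ≠ 1/2 ⇒ order 1.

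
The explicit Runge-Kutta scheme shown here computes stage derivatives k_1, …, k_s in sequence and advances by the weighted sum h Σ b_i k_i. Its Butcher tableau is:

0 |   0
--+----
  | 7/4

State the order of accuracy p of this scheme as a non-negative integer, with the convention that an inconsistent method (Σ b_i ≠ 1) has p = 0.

0

b = (7/4)
c = (0)
Σ b_i: 7/4·1 = 7/4 ≠ 1 ⇒ order 0.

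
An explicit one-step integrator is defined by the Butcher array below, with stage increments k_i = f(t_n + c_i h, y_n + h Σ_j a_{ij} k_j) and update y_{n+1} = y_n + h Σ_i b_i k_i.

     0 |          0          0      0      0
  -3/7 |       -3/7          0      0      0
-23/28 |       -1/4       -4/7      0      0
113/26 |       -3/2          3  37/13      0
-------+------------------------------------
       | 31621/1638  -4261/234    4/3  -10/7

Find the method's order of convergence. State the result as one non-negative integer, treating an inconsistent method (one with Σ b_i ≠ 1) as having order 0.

2

b = (31621/1638, -4261/234, 4/3, -10/7)
c = (0, -3/7, -23/28, 113/26)
Ac = (0, 0, 12/49, -1319/364)
Σ b_i: 31621/1638·1 + (-4261/234)·1 + 4/3·1 + (-10/7)·1 = 1 ✓
b·c: (-4261/234)·(-3/7) + 4/3·(-23/28) + (-10/7)·113/26 = 1/2 ✓
b·c²: (-4261/234)·9/49 + 4/3·529/784 + (-10/7)·12769/676 = -2924447/99372 ≠ 1/3 ⇒ order 2.
b·Ac: 4/3·12/49 + (-10/7)·(-1319/364) = 7011/1274 ≠ 1/6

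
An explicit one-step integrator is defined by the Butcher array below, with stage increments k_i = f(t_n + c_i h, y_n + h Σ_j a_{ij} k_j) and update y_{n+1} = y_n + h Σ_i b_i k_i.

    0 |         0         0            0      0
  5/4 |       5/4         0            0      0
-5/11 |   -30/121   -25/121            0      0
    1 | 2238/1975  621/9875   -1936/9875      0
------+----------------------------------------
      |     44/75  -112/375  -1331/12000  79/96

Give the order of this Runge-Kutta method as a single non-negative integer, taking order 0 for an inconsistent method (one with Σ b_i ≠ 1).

4

b = (44/75, -112/375, -1331/12000, 79/96)
c = (0, 5/4, -5/11, 1)
Ac = (0, 0, -125/484, 53/316)
Σ b_i: 44/75·1 + (-112/375)·1 + (-1331/12000)·1 + 79/96·1 = 1 ✓
b·c: (-112/375)·5/4 + (-1331/12000)·(-5/11) + 79/96·1 = 1/2 ✓
b·c²: (-112/375)·25/16 + (-1331/12000)·25/121 + 79/96·1 = 1/3 ✓
b·Ac: (-1331/12000)·(-125/484) + 79/96·53/316 = 1/6 ✓
b·c³: (-112/375)·125/64 + (-1331/12000)·(-125/1331) + 79/96·1 = 1/4 ✓
b·(c∘Ac): (-1331/12000)·625/5324 + 79/96·53/316 = 1/8 ✓
b·Ac²: (-1331/12000)·(-625/1936) + 79/96·73/1264 = 1/12 ✓
b·A²c: 79/96·4/79 = 1/24 ✓; 4 stages ⇒ order 4.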